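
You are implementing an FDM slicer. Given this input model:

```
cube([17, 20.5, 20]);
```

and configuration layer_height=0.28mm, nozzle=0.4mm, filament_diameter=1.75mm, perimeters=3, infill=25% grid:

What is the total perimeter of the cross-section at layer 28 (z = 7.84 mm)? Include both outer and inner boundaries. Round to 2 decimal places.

At z = 7.84 mm: the 17×20.5 cube contributes its full rectangle (perimeter 75.00 mm). Overall, the cross-section is a single solid region. Total boundary length (outer) = 75.00 mm.

75.00 mm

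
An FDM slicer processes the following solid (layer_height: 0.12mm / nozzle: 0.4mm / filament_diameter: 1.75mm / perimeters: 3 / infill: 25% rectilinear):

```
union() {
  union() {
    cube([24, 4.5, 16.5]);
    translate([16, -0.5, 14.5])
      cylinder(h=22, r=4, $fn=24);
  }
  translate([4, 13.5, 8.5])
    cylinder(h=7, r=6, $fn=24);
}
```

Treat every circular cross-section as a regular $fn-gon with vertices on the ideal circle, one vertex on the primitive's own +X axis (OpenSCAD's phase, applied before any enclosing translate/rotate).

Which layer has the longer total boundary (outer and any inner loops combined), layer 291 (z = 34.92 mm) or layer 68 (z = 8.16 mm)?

Layer 291 (z = 34.92): the cube does not reach this height (z outside [0, 16.5]); the cylinder at (16, -0.5): section is a regular 24-gon, circumradius r=4 (perimeter = 2·24·4.000·sin(180°/24) = 25.06 mm); Combining (union): only the r=4 cylinder at (16, -0.5) is present, so the union is just that shape — boundary = 25.06 mm; the cylinder at (4, 13.5) is absent (z outside [8.5, 15.5]); Combining (union): only the result so far is present, so the union is just that shape — boundary = 25.06 mm. So its perimeter = 25.06 mm. Layer 68 (z = 8.16): the 24×4.5 cube contributes its full rectangle (perimeter 57.00 mm); the cylinder at (16, -0.5) is absent (z outside [14.5, 36.5]); Combining (union): only the 24×4.5 cube is present, so the union is just that shape — boundary = 57.00 mm; the cylinder at (4, 13.5) is absent (z outside [8.5, 15.5]); Combining (union): only the result so far is present, so the union is just that shape — boundary = 57.00 mm. So its perimeter = 57.00 mm. Layer 68 is larger (57.00 vs 25.06 mm).

layer 68 (z = 8.16 mm)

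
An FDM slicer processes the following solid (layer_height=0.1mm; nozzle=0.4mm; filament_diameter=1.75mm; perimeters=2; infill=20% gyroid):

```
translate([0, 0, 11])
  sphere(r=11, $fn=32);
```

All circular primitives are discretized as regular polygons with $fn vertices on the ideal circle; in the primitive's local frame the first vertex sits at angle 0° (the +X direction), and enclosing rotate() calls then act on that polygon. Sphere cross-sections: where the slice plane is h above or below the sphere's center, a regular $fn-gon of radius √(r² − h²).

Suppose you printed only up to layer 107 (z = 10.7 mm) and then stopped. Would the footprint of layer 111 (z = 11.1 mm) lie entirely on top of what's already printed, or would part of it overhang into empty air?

Compare the two slices. At z = 10.7: the sphere: section is a regular 32-gon, circumradius = √(r²−h²) = √(11²−0.3²) = 10.996 (area = (32/2)·10.996²·sin(360°/32) = 377.41 mm²). At z = 11.1: the sphere: section is a regular 32-gon, circumradius = √(r²−h²) = √(11²−0.1²) = 11.000 (area = (32/2)·11.000²·sin(360°/32) = 377.66 mm²). Checking containment: the cross-section at z = 11.1 is a subset of the cross-section at z = 10.7.

entirely on top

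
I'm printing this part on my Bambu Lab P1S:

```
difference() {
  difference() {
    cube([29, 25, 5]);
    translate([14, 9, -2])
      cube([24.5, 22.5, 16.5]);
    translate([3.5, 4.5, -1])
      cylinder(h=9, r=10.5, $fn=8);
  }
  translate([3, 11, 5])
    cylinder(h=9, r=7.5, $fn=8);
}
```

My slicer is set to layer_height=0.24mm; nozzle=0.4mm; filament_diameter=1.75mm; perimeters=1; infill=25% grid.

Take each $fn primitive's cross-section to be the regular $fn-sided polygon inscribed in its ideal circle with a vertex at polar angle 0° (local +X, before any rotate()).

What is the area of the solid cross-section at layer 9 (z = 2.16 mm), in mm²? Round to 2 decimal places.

314.02 mm²

At z = 2.16 mm: the 29×25 cube contributes its full rectangle (area 725.00 mm²); the 24.5×22.5 cube at (14, 9) contributes its full rectangle (area 551.25 mm²); the r=10.5 cylinder at (3.5, 4.5) gives a regular 8-gon of circumradius 10.5 (constant along its height) (area = (8/2)·10.500²·sin(360°/8) = 311.83 mm²); Subtracting the remaining from the first: starting from the 29×25 cube (725.00 mm²), the 24.5×22.5 cube at (14, 9) partially overlaps it — only the 240.00 mm² overlap (of its 551.25 mm²) is removed, clipping the outline; the r=10.5 cylinder at (3.5, 4.5) partially overlaps it — only the 170.98 mm² overlap (of its 311.83 mm²) is removed, clipping the outline — area = 314.02 mm²; the cylinder at (3, 11) does not reach this height (z outside [5, 14]); After the difference (first − rest): none of the subtracted shapes is present at this height, so the result so far is unchanged — area = 314.02 mm². Overall, the cross-section is a single solid region. Net area = 314.02 mm².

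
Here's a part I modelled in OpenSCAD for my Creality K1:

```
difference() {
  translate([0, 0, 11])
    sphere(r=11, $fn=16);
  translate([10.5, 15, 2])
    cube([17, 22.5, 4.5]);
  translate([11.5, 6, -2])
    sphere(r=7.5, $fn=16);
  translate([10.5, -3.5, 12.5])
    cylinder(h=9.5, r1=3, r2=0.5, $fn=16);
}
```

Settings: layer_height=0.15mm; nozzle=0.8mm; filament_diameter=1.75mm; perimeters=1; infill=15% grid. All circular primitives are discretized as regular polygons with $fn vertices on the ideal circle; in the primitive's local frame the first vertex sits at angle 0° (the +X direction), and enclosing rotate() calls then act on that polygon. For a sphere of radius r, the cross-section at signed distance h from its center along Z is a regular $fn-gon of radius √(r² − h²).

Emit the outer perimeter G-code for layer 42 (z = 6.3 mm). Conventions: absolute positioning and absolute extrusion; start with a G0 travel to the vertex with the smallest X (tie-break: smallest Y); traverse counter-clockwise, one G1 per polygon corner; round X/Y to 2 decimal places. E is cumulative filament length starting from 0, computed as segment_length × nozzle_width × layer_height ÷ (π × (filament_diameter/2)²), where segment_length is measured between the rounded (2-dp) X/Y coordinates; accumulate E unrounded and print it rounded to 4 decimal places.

G0 X-9.95 Y0.00 Z6.30
G1 X-9.19 Y-3.81 E0.1938
G1 X-7.03 Y-7.03 E0.3873
G1 X-3.81 Y-9.19 E0.5807
G1 X0.00 Y-9.95 E0.7745
G1 X3.81 Y-9.19 E0.9684
G1 X7.03 Y-7.03 E1.1618
G1 X9.19 Y-3.81 E1.3553
G1 X9.95 Y0.00 E1.5491
G1 X9.19 Y3.81 E1.7429
G1 X7.03 Y7.03 E1.9363
G1 X3.81 Y9.19 E2.1298
G1 X0.00 Y9.95 E2.3236
G1 X-3.81 Y9.19 E2.5174
G1 X-7.03 Y7.03 E2.7109
G1 X-9.19 Y3.81 E2.9043
G1 X-9.95 Y0.00 E3.0982

At z = 6.3 mm: the r=11 sphere slices to a regular 16-gon of circumradius 9.945 (√(r²−h²) with h=4.7 from center); the cube at (10.5, 15) (footprint 17×22.5) is included at this height; the sphere at (11.5, 6) is absent (|z−center|=8.300 > r=7.5); the cone at (10.5, -3.5) does not reach this height (z outside [12.5, 22]); Taking the first minus the rest: starting from the r=11 sphere, the 17×22.5 cube at (10.5, 15) misses the remaining region (no effect) — 1 connected region. The outline is a single polygon with 16 vertices. Extrusion per mm of travel: 0.8 × 0.15 / (π × 0.875²) = 0.049890. Accumulating E over each segment gives final E = 3.0982.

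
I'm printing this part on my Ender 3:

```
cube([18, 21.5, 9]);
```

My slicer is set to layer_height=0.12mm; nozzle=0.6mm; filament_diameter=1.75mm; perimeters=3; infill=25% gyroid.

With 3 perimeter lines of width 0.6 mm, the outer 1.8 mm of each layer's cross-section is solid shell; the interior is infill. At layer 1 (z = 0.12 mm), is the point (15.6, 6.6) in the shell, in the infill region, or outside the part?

At z = 0.12 mm: the cube (footprint 18×21.5) is included at this height. Overall, the cross-section is a single solid region. The nearest boundary edge runs (18.00, 0.00)→(18.00, 21.50); distance from the point to it = 2.40 mm. The point is inside the cross-section and 2.40 mm from the nearest boundary — more than the 1.8 mm shell width (3 × 0.6), so it's in the infill interior.

infill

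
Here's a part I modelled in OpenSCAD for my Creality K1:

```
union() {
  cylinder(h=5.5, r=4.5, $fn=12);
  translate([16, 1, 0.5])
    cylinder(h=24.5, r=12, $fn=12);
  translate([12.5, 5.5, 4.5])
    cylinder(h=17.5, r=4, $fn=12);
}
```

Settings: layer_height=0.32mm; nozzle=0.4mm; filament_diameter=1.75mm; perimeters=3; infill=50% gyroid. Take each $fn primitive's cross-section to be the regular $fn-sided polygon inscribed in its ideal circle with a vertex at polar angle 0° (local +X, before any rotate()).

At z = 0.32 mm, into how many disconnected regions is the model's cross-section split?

At z = 0.32 mm: the cylinder: section is a regular 12-gon, circumradius r=4.5; the cylinder at (16, 1) is absent (z outside [0.5, 25]); the cylinder at (12.5, 5.5) does not reach this height (z outside [4.5, 22]); Taking the union: only the r=4.5 cylinder is present, so the union is just that shape — 1 connected region. The result has 1 disconnected region.

1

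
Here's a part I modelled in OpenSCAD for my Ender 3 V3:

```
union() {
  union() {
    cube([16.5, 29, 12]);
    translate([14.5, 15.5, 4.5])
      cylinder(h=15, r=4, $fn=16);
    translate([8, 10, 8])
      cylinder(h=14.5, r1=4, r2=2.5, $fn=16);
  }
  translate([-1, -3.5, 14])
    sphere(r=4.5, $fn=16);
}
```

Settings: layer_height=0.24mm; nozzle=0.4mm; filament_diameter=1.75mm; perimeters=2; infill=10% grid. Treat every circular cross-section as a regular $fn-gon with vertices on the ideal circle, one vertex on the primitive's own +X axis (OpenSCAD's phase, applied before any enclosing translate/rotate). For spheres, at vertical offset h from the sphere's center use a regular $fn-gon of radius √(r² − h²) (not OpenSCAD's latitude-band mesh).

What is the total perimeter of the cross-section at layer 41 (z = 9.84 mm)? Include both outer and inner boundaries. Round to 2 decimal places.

At z = 9.84 mm: the 16.5×29 cube contributes its full rectangle (perimeter 91.00 mm); the cylinder at (14.5, 15.5): section is a regular 16-gon, circumradius r=4 (perimeter = 2·16·4.000·sin(180°/16) = 24.97 mm); the cone at (8, 10) (r1=4→r2=2.5) has section circumradius 3.810 here — a regular 16-gon (perimeter = 2·16·3.810·sin(180°/16) = 23.78 mm); Merging all regions: the regions partially overlap (shared area 84.03 mm²), so the edge portions inside another operand are dropped and the merged outline is re-measured after clipping — boundary = 92.47 mm; the r=4.5 sphere at (-1, -3.5) contributes a regular 16-gon of circumradius √(4.5²−4.16²) = 1.716 (perimeter = 2·16·1.716·sin(180°/16) = 10.71 mm); Merging all regions: the 2 present regions are separate (no shared area or edge), so areas and boundary lengths simply add and each stays a separate island — boundary = 103.18 mm. Overall, the cross-section has 2 separate islands. Total boundary length (outer) = 103.18 mm.

103.18 mm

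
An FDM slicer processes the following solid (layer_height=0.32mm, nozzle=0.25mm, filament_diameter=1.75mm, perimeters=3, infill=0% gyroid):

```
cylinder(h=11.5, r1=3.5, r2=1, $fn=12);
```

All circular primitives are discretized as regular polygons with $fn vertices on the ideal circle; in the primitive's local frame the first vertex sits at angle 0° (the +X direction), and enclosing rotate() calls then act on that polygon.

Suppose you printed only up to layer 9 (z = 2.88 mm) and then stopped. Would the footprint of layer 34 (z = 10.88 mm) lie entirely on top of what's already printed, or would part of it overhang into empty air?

entirely on top

Compare the two slices. At z = 2.88: the cone: at t=0.250 of its height the radius interpolates to r₁+(r₂−r₁)t = 2.874, giving a regular 12-gon of that circumradius (area = (12/2)·2.874²·sin(360°/12) = 24.78 mm²). At z = 10.88: the cone (r1=3.5→r2=1) has section circumradius 1.135 here — a regular 12-gon (area = (12/2)·1.135²·sin(360°/12) = 3.86 mm²). Checking containment: the cross-section at z = 10.88 is a subset of the cross-section at z = 2.88.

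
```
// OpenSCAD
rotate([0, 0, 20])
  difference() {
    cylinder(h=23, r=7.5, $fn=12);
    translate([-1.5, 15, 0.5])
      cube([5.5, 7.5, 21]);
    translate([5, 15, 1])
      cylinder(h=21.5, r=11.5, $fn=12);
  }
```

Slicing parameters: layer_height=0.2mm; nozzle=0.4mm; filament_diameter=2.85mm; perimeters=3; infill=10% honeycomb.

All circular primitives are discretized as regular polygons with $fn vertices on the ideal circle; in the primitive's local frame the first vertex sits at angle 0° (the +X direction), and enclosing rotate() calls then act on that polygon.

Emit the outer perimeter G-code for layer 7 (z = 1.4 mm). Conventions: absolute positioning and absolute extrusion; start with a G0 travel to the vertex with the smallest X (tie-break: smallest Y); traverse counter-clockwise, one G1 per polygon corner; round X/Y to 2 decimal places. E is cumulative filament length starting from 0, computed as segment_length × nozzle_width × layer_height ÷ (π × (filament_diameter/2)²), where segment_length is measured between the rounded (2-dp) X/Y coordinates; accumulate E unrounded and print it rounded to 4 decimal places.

At z = 1.4 mm: the r=7.5 cylinder gives a regular 12-gon of circumradius 7.5 (constant along its height); the cube at (-1.5, 15) (footprint 5.5×7.5) is included at this height; the cylinder at (5, 15): section is a regular 12-gon, circumradius r=11.5; After the difference (first − rest): starting from the r=7.5 cylinder, the 5.5×7.5 cube at (-1.5, 15) misses the remaining region (no effect); the r=11.5 cylinder at (5, 15) partially overlaps it — only the 17.79 mm² overlap (of its 396.75 mm²) is removed, clipping the outline — 1 connected region; (rotated 20° about Z; rotation is an isometry so areas/perimeters/island counts are preserved). The outline is a single polygon with 14 vertices. Extrusion per mm of travel: 0.4 × 0.2 / (π × 1.425²) = 0.012540. Accumulating E over each segment gives final E = 0.5804.

G0 X-7.39 Y1.30 Z1.40
G1 X-7.05 Y-2.57 E0.0487
G1 X-4.82 Y-5.75 E0.0974
G1 X-1.30 Y-7.39 E0.1461
G1 X2.57 Y-7.05 E0.1948
G1 X5.75 Y-4.82 E0.2435
G1 X7.39 Y-1.30 E0.2922
G1 X7.05 Y2.57 E0.3410
G1 X4.82 Y5.75 E0.3897
G1 X4.67 Y5.82 E0.3917
G1 X3.50 Y5.00 E0.4097
G1 X-2.43 Y4.48 E0.4843
G1 X-4.71 Y5.54 E0.5158
G1 X-5.75 Y4.82 E0.5317
G1 X-7.39 Y1.30 E0.5804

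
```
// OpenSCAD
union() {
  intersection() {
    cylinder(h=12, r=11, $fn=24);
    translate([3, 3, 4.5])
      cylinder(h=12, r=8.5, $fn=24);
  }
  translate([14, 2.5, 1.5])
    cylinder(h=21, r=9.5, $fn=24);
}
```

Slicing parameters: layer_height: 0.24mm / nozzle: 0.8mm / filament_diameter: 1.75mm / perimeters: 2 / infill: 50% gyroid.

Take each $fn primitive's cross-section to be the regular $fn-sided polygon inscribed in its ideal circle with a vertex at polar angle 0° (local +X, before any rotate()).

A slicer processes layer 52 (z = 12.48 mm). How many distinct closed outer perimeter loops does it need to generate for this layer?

1

At z = 12.48 mm: the cylinder does not reach this height (z outside [0, 12]); the r=8.5 cylinder at (3, 3) gives a regular 24-gon of circumradius 8.5 (constant along its height); Taking the intersection: at least one operand is absent at this height, so nothing remains; the r=9.5 cylinder at (14, 2.5) contributes a regular 24-gon of circumradius 9.5; Taking the union: only the r=9.5 cylinder at (14, 2.5) is present, so the union is just that shape — 1 connected region. The result has 1 disconnected region.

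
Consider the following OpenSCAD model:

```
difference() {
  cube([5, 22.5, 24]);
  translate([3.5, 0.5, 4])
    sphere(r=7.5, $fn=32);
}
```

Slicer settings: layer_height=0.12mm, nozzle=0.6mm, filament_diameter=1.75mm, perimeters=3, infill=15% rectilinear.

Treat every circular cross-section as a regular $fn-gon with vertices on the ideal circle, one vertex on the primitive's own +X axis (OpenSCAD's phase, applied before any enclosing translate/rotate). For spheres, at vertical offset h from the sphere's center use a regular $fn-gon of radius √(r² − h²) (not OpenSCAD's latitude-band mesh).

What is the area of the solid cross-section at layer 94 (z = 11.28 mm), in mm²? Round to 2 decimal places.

105.99 mm²

At z = 11.28 mm: the cube (footprint 5×22.5) is included at this height (area 112.50 mm²); the r=7.5 sphere at (3.5, 0.5) slices to a regular 32-gon of circumradius 1.803 (√(r²−h²) with h=7.28 from center) (area = (32/2)·1.803²·sin(360°/32) = 10.15 mm²); Taking the first minus the rest: starting from the 5×22.5 cube (112.50 mm²), the r=7.5 sphere at (3.5, 0.5) partially overlaps it — only the 6.51 mm² overlap (of its 10.15 mm²) is removed, clipping the outline — area = 105.99 mm². Overall, the cross-section is a single solid region. Net area = 105.99 mm².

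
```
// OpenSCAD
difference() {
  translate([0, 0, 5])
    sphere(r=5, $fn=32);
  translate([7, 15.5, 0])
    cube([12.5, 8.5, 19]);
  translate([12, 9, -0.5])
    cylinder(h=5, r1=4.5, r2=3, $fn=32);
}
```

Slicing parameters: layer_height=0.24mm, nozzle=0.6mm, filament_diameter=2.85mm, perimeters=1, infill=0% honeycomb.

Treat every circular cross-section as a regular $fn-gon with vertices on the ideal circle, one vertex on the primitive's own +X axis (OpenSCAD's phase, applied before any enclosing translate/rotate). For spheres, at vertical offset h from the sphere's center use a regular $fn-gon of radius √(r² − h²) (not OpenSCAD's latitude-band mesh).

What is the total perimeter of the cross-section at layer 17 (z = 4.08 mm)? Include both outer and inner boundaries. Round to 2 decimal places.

At z = 4.08 mm: the r=5 sphere contributes a regular 32-gon of circumradius √(5²−0.92²) = 4.915 (perimeter = 2·32·4.915·sin(180°/32) = 30.83 mm); the cube at (7, 15.5) (footprint 12.5×8.5) is included at this height (perimeter 42.00 mm); the cone at (12, 9) contributes a regular 32-gon of circumradius 3.126 (interpolated between r1=4.5 and r2=3 at t=0.916) (perimeter = 2·32·3.126·sin(180°/32) = 19.61 mm); After the difference (first − rest): starting from the r=5 sphere, the 12.5×8.5 cube at (7, 15.5) misses the remaining region (no effect); the cone at (12, 9) misses the remaining region (no effect) — boundary = 30.83 mm. Overall, the cross-section is a single solid region. Total boundary length (outer) = 30.83 mm.

30.83 mm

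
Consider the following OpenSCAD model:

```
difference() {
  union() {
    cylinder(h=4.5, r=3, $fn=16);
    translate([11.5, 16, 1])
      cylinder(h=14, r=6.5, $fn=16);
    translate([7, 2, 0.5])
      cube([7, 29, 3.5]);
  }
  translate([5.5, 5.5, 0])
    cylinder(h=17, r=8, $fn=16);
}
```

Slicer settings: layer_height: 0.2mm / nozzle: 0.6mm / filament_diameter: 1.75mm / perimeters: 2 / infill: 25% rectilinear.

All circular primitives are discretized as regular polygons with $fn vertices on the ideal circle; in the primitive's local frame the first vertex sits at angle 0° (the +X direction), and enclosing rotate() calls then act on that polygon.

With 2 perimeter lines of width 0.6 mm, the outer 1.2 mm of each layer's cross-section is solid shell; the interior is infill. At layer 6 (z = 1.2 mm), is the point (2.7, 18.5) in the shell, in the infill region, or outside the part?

outside

At z = 1.2 mm: the r=3 cylinder gives a regular 16-gon of circumradius 3 (constant along its height); the cylinder at (11.5, 16): section is a regular 16-gon, circumradius r=6.5; the 7×29 cube at (7, 2) contributes its full rectangle; Combining (union): the regions partially overlap (shared area 83.83 mm²), so overlapping operands fuse into one piece — 2 connected regions; the cylinder at (5.5, 5.5): section is a regular 16-gon, circumradius r=8; Taking the first minus the rest: starting from the result so far, the r=8 cylinder at (5.5, 5.5) partially overlaps it — only the 73.49 mm² overlap (of its 195.93 mm²) is removed, clipping the outline — 2 connected regions. Overall, the cross-section has 2 separate islands. The nearest boundary edge runs (5.00, 16.00)→(5.49, 18.49); distance from the point to it = 2.74 mm. The point is not inside any of the regions above, so it lies outside the cross-section (2.74 mm from the nearest boundary).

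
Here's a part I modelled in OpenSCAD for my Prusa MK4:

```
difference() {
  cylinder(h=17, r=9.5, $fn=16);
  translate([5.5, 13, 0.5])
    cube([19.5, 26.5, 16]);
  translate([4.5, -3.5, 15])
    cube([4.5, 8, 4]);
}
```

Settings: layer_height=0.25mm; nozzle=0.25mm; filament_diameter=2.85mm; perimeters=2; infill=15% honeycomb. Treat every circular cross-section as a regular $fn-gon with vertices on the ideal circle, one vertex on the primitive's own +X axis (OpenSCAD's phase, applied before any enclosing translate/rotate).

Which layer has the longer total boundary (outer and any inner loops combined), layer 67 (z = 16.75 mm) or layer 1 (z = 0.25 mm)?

Layer 67 (z = 16.75): the cylinder: section is a regular 16-gon, circumradius r=9.5 (perimeter = 2·16·9.500·sin(180°/16) = 59.31 mm); the cube at (5.5, 13) is absent (z outside [0.5, 16.5]); the 4.5×8 cube at (4.5, -3.5) contributes its full rectangle (perimeter 25.00 mm); Taking the first minus the rest: starting from the r=9.5 cylinder, the 4.5×8 cube at (4.5, -3.5) partially overlaps it — only the 35.34 mm² overlap (of its 36.00 mm²) is removed, clipping the outline — boundary = 77.15 mm. So its perimeter = 77.15 mm. Layer 1 (z = 0.25): the r=9.5 cylinder contributes a regular 16-gon of circumradius 9.5 (perimeter = 2·16·9.500·sin(180°/16) = 59.31 mm); the cube at (5.5, 13) does not reach this height (z outside [0.5, 16.5]); the cube at (4.5, -3.5) is not intersected at this z (z outside [15, 19]); Taking the first minus the rest: none of the subtracted shapes is present at this height, so the r=9.5 cylinder is unchanged — boundary = 59.31 mm. So its perimeter = 59.31 mm. Layer 67 is larger (77.15 vs 59.31 mm).

layer 67 (z = 16.75 mm)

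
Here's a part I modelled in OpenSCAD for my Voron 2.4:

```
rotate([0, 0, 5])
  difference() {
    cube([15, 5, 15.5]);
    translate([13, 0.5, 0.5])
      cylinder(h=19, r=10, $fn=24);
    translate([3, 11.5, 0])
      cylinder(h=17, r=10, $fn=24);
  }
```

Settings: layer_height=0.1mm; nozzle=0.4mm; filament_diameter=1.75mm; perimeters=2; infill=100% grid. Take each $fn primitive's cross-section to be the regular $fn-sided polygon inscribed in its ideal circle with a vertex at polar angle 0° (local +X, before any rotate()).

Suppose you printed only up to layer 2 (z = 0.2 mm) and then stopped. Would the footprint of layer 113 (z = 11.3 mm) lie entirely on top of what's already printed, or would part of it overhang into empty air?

Compare the two slices. At z = 0.2: the 15×5 cube contributes its full rectangle (area 75.00 mm²); the cylinder at (13, 0.5) does not reach this height (z outside [0.5, 19.5]); the r=10 cylinder at (3, 11.5) contributes a regular 24-gon of circumradius 10 (area = (24/2)·10.000²·sin(360°/24) = 310.58 mm²); Subtracting the remaining from the first: starting from the 15×5 cube (75.00 mm²), the r=10 cylinder at (3, 11.5) partially overlaps it — only the 27.87 mm² overlap (of its 310.58 mm²) is removed, clipping the outline — area = 47.13 mm²; (rotated 5° about Z; rotation is an isometry so areas/perimeters/island counts are preserved). At z = 11.3: the 15×5 cube contributes its full rectangle (area 75.00 mm²); the cylinder at (13, 0.5): section is a regular 24-gon, circumradius r=10 (area = (24/2)·10.000²·sin(360°/24) = 310.58 mm²); the r=10 cylinder at (3, 11.5) contributes a regular 24-gon of circumradius 10 (area = (24/2)·10.000²·sin(360°/24) = 310.58 mm²); Subtracting the remaining from the first: starting from the 15×5 cube (75.00 mm²), the r=10 cylinder at (13, 0.5) partially overlaps it — only the 58.13 mm² overlap (of its 310.58 mm²) is removed, clipping the outline; the r=10 cylinder at (3, 11.5) partially overlaps it — only the 11.67 mm² overlap (of its 310.58 mm²) is removed, clipping the outline — area = 5.20 mm²; (rotated 5° about Z; rotation is an isometry so areas/perimeters/island counts are preserved). Checking containment: the cross-section at z = 11.3 is a subset of the cross-section at z = 0.2.

entirely on top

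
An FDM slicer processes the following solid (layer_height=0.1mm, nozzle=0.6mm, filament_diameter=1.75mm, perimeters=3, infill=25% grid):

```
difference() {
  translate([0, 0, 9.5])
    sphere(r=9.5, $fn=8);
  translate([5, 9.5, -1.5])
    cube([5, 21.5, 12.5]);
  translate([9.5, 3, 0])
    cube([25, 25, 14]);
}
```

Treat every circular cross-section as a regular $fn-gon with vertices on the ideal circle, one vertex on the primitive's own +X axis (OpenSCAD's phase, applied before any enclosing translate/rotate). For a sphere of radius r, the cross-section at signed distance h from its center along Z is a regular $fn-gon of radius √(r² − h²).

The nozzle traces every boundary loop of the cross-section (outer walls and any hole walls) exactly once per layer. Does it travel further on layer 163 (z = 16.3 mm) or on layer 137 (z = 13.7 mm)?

layer 137 (z = 13.7 mm)

Layer 163 (z = 16.3): the r=9.5 sphere slices to a regular 8-gon of circumradius 6.634 (√(r²−h²) with h=6.8 from center) (perimeter = 2·8·6.634·sin(180°/8) = 40.62 mm); the cube at (5, 9.5) is not intersected at this z (z outside [-1.5, 11]); the cube at (9.5, 3) does not reach this height (z outside [0, 14]); Subtracting the remaining from the first: none of the subtracted shapes is present at this height, so the r=9.5 sphere is unchanged — boundary = 40.62 mm. So its perimeter = 40.62 mm. Layer 137 (z = 13.7): the sphere: section is a regular 8-gon, circumradius = √(r²−h²) = √(9.5²−4.2²) = 8.521 (perimeter = 2·8·8.521·sin(180°/8) = 52.17 mm); the cube at (5, 9.5) is not intersected at this z (z outside [-1.5, 11]); the cube at (9.5, 3) (footprint 25×25) is included at this height (perimeter 100.00 mm); After the difference (first − rest): starting from the r=9.5 sphere, the 25×25 cube at (9.5, 3) misses the remaining region (no effect) — boundary = 52.17 mm. So its perimeter = 52.17 mm. Layer 137 is larger (52.17 vs 40.62 mm).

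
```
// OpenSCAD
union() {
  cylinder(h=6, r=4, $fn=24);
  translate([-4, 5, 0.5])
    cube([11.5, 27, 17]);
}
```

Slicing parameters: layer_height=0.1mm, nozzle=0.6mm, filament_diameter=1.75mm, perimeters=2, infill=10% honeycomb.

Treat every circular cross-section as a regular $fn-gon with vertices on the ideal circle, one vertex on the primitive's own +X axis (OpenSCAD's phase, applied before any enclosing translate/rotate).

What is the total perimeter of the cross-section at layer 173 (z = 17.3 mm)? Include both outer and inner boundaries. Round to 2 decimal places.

77.00 mm

At z = 17.3 mm: the cylinder is not intersected at this z (z outside [0, 6]); the 11.5×27 cube at (-4, 5) contributes its full rectangle (perimeter 77.00 mm); Merging all regions: only the 11.5×27 cube at (-4, 5) is present, so the union is just that shape — boundary = 77.00 mm. Overall, the cross-section is a single solid region. Total boundary length (outer) = 77.00 mm.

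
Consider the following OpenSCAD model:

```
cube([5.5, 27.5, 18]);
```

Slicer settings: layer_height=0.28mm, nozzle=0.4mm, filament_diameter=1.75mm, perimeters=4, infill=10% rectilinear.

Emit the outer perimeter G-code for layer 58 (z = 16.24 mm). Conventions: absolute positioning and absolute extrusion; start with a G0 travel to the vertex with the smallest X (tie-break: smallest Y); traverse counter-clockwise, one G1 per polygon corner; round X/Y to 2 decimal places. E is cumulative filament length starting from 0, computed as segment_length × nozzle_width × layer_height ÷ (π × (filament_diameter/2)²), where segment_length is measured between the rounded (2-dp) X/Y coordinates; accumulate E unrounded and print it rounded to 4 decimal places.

At z = 16.24 mm: the cube is present — its section is the full 5.5×27.5 rectangle. The outline is a single polygon with 4 vertices. Extrusion per mm of travel: 0.4 × 0.28 / (π × 0.875²) = 0.046564. Accumulating E over each segment gives final E = 3.0732.

G0 X0.00 Y0.00 Z16.24
G1 X5.50 Y0.00 E0.2561
G1 X5.50 Y27.50 E1.5366
G1 X0.00 Y27.50 E1.7927
G1 X0.00 Y0.00 E3.0732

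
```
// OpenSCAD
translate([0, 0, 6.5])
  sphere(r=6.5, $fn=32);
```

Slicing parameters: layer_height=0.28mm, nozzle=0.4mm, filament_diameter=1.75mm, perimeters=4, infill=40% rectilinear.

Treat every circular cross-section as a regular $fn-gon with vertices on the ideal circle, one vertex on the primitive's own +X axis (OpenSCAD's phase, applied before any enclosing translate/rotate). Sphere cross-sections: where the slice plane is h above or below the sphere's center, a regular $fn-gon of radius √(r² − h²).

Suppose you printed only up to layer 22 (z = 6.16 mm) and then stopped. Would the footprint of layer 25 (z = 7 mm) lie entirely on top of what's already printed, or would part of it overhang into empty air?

entirely on top

Compare the two slices. At z = 6.16: the r=6.5 sphere slices to a regular 32-gon of circumradius 6.491 (√(r²−h²) with h=0.34 from center) (area = (32/2)·6.491²·sin(360°/32) = 131.52 mm²). At z = 7: the r=6.5 sphere contributes a regular 32-gon of circumradius √(6.5²−0.5²) = 6.481 (area = (32/2)·6.481²·sin(360°/32) = 131.10 mm²). Checking containment: the cross-section at z = 7 is a subset of the cross-section at z = 6.16.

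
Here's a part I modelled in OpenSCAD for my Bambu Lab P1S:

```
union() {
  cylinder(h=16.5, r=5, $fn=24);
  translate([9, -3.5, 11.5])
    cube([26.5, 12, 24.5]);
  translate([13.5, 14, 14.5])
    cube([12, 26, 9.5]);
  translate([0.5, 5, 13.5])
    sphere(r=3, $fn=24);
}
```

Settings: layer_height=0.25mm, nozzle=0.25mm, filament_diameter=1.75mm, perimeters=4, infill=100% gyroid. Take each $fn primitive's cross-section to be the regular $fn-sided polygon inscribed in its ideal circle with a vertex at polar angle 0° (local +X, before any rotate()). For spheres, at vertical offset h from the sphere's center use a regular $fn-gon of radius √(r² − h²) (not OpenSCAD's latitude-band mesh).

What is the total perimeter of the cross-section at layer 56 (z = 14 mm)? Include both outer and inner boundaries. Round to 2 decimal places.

113.51 mm

At z = 14 mm: the r=5 cylinder gives a regular 24-gon of circumradius 5 (constant along its height) (perimeter = 2·24·5.000·sin(180°/24) = 31.33 mm); the cube at (9, -3.5) is present — its section is the full 26.5×12 rectangle (perimeter 77.00 mm); the cube at (13.5, 14) is absent (z outside [14.5, 24]); the sphere at (0.5, 5): section is a regular 24-gon, circumradius = √(r²−h²) = √(3²−0.5²) = 2.958 (perimeter = 2·24·2.958·sin(180°/24) = 18.53 mm); Taking the union: the regions partially overlap (shared area 11.56 mm²), so the edge portions inside another operand are dropped and the merged outline is re-measured after clipping — boundary = 113.51 mm. Overall, the cross-section has 2 separate islands. Total boundary length (outer) = 113.51 mm.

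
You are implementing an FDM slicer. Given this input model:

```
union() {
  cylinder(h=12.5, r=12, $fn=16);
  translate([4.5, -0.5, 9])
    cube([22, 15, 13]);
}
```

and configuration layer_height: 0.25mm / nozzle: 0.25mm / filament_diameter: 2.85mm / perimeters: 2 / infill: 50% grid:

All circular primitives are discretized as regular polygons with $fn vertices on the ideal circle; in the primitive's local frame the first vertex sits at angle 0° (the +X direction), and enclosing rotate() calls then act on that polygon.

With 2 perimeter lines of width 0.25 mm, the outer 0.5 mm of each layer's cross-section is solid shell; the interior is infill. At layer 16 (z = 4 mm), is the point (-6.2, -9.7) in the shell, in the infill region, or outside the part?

shell

At z = 4 mm: the cylinder: section is a regular 16-gon, circumradius r=12; the cube at (4.5, -0.5) is absent (z outside [9, 22]); Merging all regions: only the r=12 cylinder is present, so the union is just that shape — 1 connected region. Overall, the cross-section is a single solid region. The nearest boundary edge runs (-8.49, -8.49)→(-4.59, -11.09); distance from the point to it = 0.26 mm. The point is inside the cross-section, 0.26 mm from the nearest boundary — within the 0.5 mm shell band (2 × 0.25).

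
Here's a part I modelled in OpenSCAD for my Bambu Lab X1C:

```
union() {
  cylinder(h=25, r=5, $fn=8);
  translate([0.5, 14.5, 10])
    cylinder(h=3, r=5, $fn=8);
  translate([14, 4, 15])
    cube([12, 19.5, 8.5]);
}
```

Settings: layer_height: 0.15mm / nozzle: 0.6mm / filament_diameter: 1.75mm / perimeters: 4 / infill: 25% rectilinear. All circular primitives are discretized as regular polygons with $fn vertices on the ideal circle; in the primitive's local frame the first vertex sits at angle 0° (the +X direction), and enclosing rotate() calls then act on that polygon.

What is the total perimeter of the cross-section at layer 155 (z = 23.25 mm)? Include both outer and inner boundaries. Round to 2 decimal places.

93.61 mm

At z = 23.25 mm: the r=5 cylinder gives a regular 8-gon of circumradius 5 (constant along its height) (perimeter = 2·8·5.000·sin(180°/8) = 30.61 mm); the cylinder at (0.5, 14.5) does not reach this height (z outside [10, 13]); the 12×19.5 cube at (14, 4) contributes its full rectangle (perimeter 63.00 mm); Combining (union): the 2 present regions are separate (no shared area or edge), so areas and boundary lengths simply add and each stays a separate island — boundary = 93.61 mm. Overall, the cross-section has 2 separate islands. Total boundary length (outer) = 93.61 mm.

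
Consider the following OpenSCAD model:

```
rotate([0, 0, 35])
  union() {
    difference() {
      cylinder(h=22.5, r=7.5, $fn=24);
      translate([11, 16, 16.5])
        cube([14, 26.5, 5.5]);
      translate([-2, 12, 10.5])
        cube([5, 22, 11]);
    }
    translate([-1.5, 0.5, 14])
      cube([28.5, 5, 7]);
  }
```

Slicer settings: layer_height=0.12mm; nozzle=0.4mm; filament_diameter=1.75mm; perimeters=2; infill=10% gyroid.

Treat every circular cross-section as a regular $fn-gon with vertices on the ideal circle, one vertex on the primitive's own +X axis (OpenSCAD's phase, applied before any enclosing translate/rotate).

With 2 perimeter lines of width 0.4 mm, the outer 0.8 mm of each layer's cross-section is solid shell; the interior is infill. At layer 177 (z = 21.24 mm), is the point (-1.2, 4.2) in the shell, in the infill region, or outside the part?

At z = 21.24 mm: the cylinder: section is a regular 24-gon, circumradius r=7.5; the cube at (11, 16) is present — its section is the full 14×26.5 rectangle; the 5×22 cube at (-2, 12) contributes its full rectangle; Subtracting the remaining from the first: starting from the r=7.5 cylinder, the 14×26.5 cube at (11, 16) misses the remaining region (no effect); the 5×22 cube at (-2, 12) misses the remaining region (no effect) — 1 connected region; the cube at (-1.5, 0.5) is absent (z outside [14, 21]); Taking the union: only that combined region is present, so the union is just that shape — 1 connected region; (rotated 35° about Z; rotation is an isometry so areas/perimeters/island counts are preserved). Overall, the cross-section is a single solid region. Undo the 35° rotation: the query point maps to (1.426, 4.129) in the un-rotated model frame. The nearest boundary edge runs (1.94, 7.24)→(3.75, 6.50); distance from the point to it = 3.08 mm. The point is inside the cross-section and 3.08 mm from the nearest boundary — more than the 0.8 mm shell width (2 × 0.4), so it's in the infill interior.

infill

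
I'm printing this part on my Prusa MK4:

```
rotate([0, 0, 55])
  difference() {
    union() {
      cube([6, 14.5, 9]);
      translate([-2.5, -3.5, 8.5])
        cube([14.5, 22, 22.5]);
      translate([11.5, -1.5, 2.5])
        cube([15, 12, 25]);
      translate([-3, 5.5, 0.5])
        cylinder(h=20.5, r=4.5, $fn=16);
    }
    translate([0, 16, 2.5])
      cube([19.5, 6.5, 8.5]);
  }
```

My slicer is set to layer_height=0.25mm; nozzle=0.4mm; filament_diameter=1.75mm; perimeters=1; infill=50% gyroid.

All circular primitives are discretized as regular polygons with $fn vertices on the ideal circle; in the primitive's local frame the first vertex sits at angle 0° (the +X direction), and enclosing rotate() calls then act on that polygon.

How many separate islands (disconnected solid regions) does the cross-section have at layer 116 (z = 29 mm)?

At z = 29 mm: the cube is not intersected at this z (z outside [0, 9]); the cube at (-2.5, -3.5) is present — its section is the full 14.5×22 rectangle; the cube at (11.5, -1.5) is not intersected at this z (z outside [2.5, 27.5]); the cylinder at (-3, 5.5) does not reach this height (z outside [0.5, 21]); Combining (union): only the 14.5×22 cube at (-2.5, -3.5) is present, so the union is just that shape — 1 connected region; the cube at (0, 16) is not intersected at this z (z outside [2.5, 11]); After the difference (first − rest): none of the subtracted shapes is present at this height, so that combined region is unchanged — 1 connected region; (whole slice rotated 55° about Z — lengths, areas and connectivity unchanged). Overall, the cross-section is a single solid region. Island count = 1.

1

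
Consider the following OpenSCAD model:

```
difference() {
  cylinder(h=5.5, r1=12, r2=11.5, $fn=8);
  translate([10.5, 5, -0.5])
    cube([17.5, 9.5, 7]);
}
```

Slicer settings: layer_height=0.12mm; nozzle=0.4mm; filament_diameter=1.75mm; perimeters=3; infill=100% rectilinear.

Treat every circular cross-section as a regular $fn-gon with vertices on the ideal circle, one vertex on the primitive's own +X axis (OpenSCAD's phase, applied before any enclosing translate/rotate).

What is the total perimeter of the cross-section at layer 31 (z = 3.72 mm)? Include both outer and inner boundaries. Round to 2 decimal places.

71.40 mm

At z = 3.72 mm: the cone: at t=0.676 of its height the radius interpolates to r₁+(r₂−r₁)t = 11.662, giving a regular 8-gon of that circumradius (perimeter = 2·8·11.662·sin(180°/8) = 71.40 mm); the cube at (10.5, 5) is present — its section is the full 17.5×9.5 rectangle (perimeter 54.00 mm); Taking the first minus the rest: starting from the cone, the 17.5×9.5 cube at (10.5, 5) misses the remaining region (no effect) — boundary = 71.40 mm. Overall, the cross-section is a single solid region. Total boundary length (outer) = 71.40 mm.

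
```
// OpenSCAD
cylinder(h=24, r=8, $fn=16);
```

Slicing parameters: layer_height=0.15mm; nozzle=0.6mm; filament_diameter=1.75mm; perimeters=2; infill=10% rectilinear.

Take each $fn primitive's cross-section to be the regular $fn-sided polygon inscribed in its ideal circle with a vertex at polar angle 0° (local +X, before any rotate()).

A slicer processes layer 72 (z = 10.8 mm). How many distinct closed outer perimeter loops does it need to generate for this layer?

1

At z = 10.8 mm: the cylinder: section is a regular 16-gon, circumradius r=8. The result has 1 disconnected region.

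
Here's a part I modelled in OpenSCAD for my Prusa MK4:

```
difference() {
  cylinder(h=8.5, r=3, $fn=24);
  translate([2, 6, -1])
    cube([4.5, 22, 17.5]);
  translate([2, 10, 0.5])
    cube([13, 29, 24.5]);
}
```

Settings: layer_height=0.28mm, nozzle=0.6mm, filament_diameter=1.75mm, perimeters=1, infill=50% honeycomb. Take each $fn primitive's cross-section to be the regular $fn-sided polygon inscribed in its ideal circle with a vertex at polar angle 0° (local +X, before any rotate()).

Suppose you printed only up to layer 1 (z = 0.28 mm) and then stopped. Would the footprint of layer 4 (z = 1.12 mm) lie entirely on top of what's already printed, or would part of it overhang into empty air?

Compare the two slices. At z = 0.28: the r=3 cylinder gives a regular 24-gon of circumradius 3 (constant along its height) (area = (24/2)·3.000²·sin(360°/24) = 27.95 mm²); the 4.5×22 cube at (2, 6) contributes its full rectangle (area 99.00 mm²); the cube at (2, 10) does not reach this height (z outside [0.5, 25]); After the difference (first − rest): starting from the r=3 cylinder (27.95 mm²), the 4.5×22 cube at (2, 6) misses the remaining region (no effect) — area = 27.95 mm². At z = 1.12: the r=3 cylinder gives a regular 24-gon of circumradius 3 (constant along its height) (area = (24/2)·3.000²·sin(360°/24) = 27.95 mm²); the 4.5×22 cube at (2, 6) contributes its full rectangle (area 99.00 mm²); the 13×29 cube at (2, 10) contributes its full rectangle (area 377.00 mm²); Subtracting the remaining from the first: starting from the r=3 cylinder (27.95 mm²), the 4.5×22 cube at (2, 6) misses the remaining region (no effect); the 13×29 cube at (2, 10) misses the remaining region (no effect) — area = 27.95 mm². Checking containment: the cross-section at z = 1.12 is a subset of the cross-section at z = 0.28.

entirely on top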